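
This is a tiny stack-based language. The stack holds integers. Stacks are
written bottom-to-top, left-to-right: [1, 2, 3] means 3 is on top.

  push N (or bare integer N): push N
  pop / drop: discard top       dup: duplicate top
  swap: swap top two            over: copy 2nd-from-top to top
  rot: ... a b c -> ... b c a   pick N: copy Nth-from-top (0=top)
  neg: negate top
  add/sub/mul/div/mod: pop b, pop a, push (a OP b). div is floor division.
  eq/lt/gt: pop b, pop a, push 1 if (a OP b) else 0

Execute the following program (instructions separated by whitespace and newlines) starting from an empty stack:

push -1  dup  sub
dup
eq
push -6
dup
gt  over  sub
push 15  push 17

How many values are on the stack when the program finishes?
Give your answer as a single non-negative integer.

Answer: 4

Derivation:
After 'push -1': stack = [-1] (depth 1)
After 'dup': stack = [-1, -1] (depth 2)
After 'sub': stack = [0] (depth 1)
After 'dup': stack = [0, 0] (depth 2)
After 'eq': stack = [1] (depth 1)
After 'push -6': stack = [1, -6] (depth 2)
After 'dup': stack = [1, -6, -6] (depth 3)
After 'gt': stack = [1, 0] (depth 2)
After 'over': stack = [1, 0, 1] (depth 3)
After 'sub': stack = [1, -1] (depth 2)
After 'push 15': stack = [1, -1, 15] (depth 3)
After 'push 17': stack = [1, -1, 15, 17] (depth 4)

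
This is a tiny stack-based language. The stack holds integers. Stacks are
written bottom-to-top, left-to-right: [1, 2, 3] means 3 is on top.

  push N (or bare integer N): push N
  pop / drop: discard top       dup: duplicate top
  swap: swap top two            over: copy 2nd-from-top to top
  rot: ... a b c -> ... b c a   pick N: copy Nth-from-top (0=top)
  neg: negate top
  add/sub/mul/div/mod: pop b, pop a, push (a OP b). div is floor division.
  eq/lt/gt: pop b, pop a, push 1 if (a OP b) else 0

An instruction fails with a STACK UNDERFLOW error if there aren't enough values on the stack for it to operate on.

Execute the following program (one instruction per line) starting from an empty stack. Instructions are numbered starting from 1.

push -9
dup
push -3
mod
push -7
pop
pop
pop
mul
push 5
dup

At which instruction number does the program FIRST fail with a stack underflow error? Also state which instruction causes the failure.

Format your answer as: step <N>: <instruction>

Answer: step 9: mul

Derivation:
Step 1 ('push -9'): stack = [-9], depth = 1
Step 2 ('dup'): stack = [-9, -9], depth = 2
Step 3 ('push -3'): stack = [-9, -9, -3], depth = 3
Step 4 ('mod'): stack = [-9, 0], depth = 2
Step 5 ('push -7'): stack = [-9, 0, -7], depth = 3
Step 6 ('pop'): stack = [-9, 0], depth = 2
Step 7 ('pop'): stack = [-9], depth = 1
Step 8 ('pop'): stack = [], depth = 0
Step 9 ('mul'): needs 2 value(s) but depth is 0 — STACK UNDERFLOW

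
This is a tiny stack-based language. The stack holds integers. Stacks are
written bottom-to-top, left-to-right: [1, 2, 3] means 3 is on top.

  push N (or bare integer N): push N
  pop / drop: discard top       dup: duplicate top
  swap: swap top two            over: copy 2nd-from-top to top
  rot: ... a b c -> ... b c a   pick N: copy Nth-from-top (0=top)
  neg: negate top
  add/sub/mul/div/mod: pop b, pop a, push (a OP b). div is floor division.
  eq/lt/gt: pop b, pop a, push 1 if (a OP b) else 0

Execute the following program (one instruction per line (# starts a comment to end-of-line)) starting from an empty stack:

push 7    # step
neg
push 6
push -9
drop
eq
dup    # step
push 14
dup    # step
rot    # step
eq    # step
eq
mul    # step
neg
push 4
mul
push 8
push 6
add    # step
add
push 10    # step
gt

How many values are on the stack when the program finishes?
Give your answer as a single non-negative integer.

After 'push 7': stack = [7] (depth 1)
After 'neg': stack = [-7] (depth 1)
After 'push 6': stack = [-7, 6] (depth 2)
After 'push -9': stack = [-7, 6, -9] (depth 3)
After 'drop': stack = [-7, 6] (depth 2)
After 'eq': stack = [0] (depth 1)
After 'dup': stack = [0, 0] (depth 2)
After 'push 14': stack = [0, 0, 14] (depth 3)
After 'dup': stack = [0, 0, 14, 14] (depth 4)
After 'rot': stack = [0, 14, 14, 0] (depth 4)
  ...
After 'mul': stack = [0] (depth 1)
After 'neg': stack = [0] (depth 1)
After 'push 4': stack = [0, 4] (depth 2)
After 'mul': stack = [0] (depth 1)
After 'push 8': stack = [0, 8] (depth 2)
After 'push 6': stack = [0, 8, 6] (depth 3)
After 'add': stack = [0, 14] (depth 2)
After 'add': stack = [14] (depth 1)
After 'push 10': stack = [14, 10] (depth 2)
After 'gt': stack = [1] (depth 1)

Answer: 1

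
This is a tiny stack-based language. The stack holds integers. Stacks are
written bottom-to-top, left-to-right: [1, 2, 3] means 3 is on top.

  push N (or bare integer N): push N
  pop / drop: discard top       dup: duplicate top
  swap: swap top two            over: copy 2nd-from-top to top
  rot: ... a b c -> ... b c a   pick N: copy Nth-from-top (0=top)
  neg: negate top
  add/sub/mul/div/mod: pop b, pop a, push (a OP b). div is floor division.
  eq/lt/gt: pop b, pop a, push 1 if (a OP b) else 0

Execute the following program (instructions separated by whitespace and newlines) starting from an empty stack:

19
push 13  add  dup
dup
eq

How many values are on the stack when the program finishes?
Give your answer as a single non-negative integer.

Answer: 2

Derivation:
After 'push 19': stack = [19] (depth 1)
After 'push 13': stack = [19, 13] (depth 2)
After 'add': stack = [32] (depth 1)
After 'dup': stack = [32, 32] (depth 2)
After 'dup': stack = [32, 32, 32] (depth 3)
After 'eq': stack = [32, 1] (depth 2)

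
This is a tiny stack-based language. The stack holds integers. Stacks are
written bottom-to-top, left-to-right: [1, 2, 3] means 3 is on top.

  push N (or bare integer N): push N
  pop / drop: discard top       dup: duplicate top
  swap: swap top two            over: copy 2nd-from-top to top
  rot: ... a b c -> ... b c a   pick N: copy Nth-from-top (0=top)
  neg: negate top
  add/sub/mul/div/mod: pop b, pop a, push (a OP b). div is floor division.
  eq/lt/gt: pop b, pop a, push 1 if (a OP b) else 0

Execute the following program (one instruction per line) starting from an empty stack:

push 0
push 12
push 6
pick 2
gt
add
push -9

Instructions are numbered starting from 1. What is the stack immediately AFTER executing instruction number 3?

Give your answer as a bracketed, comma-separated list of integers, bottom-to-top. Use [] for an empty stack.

Step 1 ('push 0'): [0]
Step 2 ('push 12'): [0, 12]
Step 3 ('push 6'): [0, 12, 6]

Answer: [0, 12, 6]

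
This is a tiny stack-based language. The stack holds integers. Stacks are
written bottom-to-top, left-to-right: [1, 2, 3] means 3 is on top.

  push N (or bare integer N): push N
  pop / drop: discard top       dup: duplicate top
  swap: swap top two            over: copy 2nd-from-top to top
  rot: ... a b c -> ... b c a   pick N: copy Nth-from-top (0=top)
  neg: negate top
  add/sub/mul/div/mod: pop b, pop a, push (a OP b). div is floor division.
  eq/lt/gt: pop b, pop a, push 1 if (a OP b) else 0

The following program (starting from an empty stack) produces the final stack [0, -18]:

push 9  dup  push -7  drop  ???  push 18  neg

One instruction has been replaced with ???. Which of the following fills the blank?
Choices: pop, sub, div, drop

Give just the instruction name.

Stack before ???: [9, 9]
Stack after ???:  [0]
Checking each choice:
  pop: produces [9, -18]
  sub: MATCH
  div: produces [1, -18]
  drop: produces [9, -18]


Answer: sub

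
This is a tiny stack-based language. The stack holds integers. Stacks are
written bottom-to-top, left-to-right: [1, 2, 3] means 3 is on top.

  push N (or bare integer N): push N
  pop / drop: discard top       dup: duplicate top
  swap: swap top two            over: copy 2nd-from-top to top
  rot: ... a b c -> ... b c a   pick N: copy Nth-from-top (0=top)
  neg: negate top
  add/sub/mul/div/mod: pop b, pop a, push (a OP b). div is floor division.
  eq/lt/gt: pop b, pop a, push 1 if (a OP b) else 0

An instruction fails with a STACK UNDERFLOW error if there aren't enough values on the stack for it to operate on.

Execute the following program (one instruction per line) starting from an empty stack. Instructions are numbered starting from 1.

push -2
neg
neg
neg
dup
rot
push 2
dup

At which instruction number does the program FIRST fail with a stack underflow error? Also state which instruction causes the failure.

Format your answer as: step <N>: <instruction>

Step 1 ('push -2'): stack = [-2], depth = 1
Step 2 ('neg'): stack = [2], depth = 1
Step 3 ('neg'): stack = [-2], depth = 1
Step 4 ('neg'): stack = [2], depth = 1
Step 5 ('dup'): stack = [2, 2], depth = 2
Step 6 ('rot'): needs 3 value(s) but depth is 2 — STACK UNDERFLOW

Answer: step 6: rot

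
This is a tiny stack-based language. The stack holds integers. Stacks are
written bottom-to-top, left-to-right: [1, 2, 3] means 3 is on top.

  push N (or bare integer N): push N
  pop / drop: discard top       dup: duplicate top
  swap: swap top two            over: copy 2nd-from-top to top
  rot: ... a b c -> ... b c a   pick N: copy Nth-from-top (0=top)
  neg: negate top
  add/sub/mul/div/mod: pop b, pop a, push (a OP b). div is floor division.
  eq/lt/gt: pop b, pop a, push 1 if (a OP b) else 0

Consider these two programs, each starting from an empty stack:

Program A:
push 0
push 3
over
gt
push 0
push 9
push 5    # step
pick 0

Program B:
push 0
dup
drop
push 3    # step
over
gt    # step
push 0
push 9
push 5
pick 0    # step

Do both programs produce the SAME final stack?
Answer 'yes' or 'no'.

Program A trace:
  After 'push 0': [0]
  After 'push 3': [0, 3]
  After 'over': [0, 3, 0]
  After 'gt': [0, 1]
  After 'push 0': [0, 1, 0]
  After 'push 9': [0, 1, 0, 9]
  After 'push 5': [0, 1, 0, 9, 5]
  After 'pick 0': [0, 1, 0, 9, 5, 5]
Program A final stack: [0, 1, 0, 9, 5, 5]

Program B trace:
  After 'push 0': [0]
  After 'dup': [0, 0]
  After 'drop': [0]
  After 'push 3': [0, 3]
  After 'over': [0, 3, 0]
  After 'gt': [0, 1]
  After 'push 0': [0, 1, 0]
  After 'push 9': [0, 1, 0, 9]
  After 'push 5': [0, 1, 0, 9, 5]
  After 'pick 0': [0, 1, 0, 9, 5, 5]
Program B final stack: [0, 1, 0, 9, 5, 5]
Same: yes

Answer: yes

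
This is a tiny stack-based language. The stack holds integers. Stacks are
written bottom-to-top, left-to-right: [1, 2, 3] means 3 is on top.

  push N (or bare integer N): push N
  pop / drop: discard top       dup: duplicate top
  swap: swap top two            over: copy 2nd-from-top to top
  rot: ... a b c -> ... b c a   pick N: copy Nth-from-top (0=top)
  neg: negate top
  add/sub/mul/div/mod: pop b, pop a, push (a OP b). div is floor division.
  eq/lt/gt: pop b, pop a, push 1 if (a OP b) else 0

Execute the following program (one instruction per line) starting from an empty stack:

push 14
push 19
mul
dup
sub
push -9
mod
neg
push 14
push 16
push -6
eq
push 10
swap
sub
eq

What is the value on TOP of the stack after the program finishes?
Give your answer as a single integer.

After 'push 14': [14]
After 'push 19': [14, 19]
After 'mul': [266]
After 'dup': [266, 266]
After 'sub': [0]
After 'push -9': [0, -9]
After 'mod': [0]
After 'neg': [0]
After 'push 14': [0, 14]
After 'push 16': [0, 14, 16]
After 'push -6': [0, 14, 16, -6]
After 'eq': [0, 14, 0]
After 'push 10': [0, 14, 0, 10]
After 'swap': [0, 14, 10, 0]
After 'sub': [0, 14, 10]
After 'eq': [0, 0]

Answer: 0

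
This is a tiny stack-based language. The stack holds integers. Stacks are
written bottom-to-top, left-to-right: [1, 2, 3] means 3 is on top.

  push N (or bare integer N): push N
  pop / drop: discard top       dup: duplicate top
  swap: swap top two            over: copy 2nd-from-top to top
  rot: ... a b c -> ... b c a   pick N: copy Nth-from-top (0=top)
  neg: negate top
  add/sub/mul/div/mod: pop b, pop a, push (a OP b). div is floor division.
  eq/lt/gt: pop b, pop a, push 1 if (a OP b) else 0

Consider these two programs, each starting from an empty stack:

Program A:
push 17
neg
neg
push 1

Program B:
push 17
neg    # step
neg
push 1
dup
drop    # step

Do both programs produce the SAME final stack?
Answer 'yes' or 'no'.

Program A trace:
  After 'push 17': [17]
  After 'neg': [-17]
  After 'neg': [17]
  After 'push 1': [17, 1]
Program A final stack: [17, 1]

Program B trace:
  After 'push 17': [17]
  After 'neg': [-17]
  After 'neg': [17]
  After 'push 1': [17, 1]
  After 'dup': [17, 1, 1]
  After 'drop': [17, 1]
Program B final stack: [17, 1]
Same: yes

Answer: yes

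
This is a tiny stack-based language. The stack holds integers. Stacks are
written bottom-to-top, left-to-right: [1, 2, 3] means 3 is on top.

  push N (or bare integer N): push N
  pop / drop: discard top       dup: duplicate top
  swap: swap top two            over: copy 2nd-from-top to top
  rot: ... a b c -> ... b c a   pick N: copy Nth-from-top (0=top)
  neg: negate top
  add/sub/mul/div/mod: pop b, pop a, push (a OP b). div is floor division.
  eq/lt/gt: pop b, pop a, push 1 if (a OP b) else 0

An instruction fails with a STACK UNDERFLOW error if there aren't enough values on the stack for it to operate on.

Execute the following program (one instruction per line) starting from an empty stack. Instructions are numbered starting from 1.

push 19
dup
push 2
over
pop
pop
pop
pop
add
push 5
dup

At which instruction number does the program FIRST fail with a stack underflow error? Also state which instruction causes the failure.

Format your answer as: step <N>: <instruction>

Answer: step 9: add

Derivation:
Step 1 ('push 19'): stack = [19], depth = 1
Step 2 ('dup'): stack = [19, 19], depth = 2
Step 3 ('push 2'): stack = [19, 19, 2], depth = 3
Step 4 ('over'): stack = [19, 19, 2, 19], depth = 4
Step 5 ('pop'): stack = [19, 19, 2], depth = 3
Step 6 ('pop'): stack = [19, 19], depth = 2
Step 7 ('pop'): stack = [19], depth = 1
Step 8 ('pop'): stack = [], depth = 0
Step 9 ('add'): needs 2 value(s) but depth is 0 — STACK UNDERFLOW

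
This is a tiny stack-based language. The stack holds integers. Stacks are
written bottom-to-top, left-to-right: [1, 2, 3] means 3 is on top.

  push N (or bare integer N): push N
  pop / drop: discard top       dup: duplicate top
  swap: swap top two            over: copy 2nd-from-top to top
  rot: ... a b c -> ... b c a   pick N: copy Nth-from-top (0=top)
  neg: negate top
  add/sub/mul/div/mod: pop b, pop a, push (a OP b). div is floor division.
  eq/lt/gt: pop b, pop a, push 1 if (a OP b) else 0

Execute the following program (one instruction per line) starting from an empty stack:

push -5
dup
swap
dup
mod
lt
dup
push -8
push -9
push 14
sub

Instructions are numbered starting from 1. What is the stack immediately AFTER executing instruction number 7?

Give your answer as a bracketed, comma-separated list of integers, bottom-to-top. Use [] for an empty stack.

Step 1 ('push -5'): [-5]
Step 2 ('dup'): [-5, -5]
Step 3 ('swap'): [-5, -5]
Step 4 ('dup'): [-5, -5, -5]
Step 5 ('mod'): [-5, 0]
Step 6 ('lt'): [1]
Step 7 ('dup'): [1, 1]

Answer: [1, 1]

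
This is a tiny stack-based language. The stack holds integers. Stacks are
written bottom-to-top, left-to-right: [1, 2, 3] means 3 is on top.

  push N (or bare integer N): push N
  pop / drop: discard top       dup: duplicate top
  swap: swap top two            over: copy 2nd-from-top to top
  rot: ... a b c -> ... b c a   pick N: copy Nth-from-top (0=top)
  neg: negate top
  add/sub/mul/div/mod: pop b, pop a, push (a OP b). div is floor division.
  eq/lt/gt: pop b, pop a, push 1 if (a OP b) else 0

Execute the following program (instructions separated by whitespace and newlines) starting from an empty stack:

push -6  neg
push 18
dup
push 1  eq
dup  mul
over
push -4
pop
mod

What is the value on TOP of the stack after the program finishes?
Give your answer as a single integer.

Answer: 0

Derivation:
After 'push -6': [-6]
After 'neg': [6]
After 'push 18': [6, 18]
After 'dup': [6, 18, 18]
After 'push 1': [6, 18, 18, 1]
After 'eq': [6, 18, 0]
After 'dup': [6, 18, 0, 0]
After 'mul': [6, 18, 0]
After 'over': [6, 18, 0, 18]
After 'push -4': [6, 18, 0, 18, -4]
After 'pop': [6, 18, 0, 18]
After 'mod': [6, 18, 0]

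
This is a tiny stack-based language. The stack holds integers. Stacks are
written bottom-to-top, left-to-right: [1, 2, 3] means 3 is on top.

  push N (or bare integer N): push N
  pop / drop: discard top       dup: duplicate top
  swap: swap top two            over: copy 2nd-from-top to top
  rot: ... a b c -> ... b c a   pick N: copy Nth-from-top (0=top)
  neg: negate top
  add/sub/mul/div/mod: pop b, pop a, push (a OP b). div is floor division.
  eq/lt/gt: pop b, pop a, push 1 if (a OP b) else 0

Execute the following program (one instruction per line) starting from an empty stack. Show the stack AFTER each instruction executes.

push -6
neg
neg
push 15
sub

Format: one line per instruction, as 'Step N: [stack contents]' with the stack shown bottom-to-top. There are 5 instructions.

Step 1: [-6]
Step 2: [6]
Step 3: [-6]
Step 4: [-6, 15]
Step 5: [-21]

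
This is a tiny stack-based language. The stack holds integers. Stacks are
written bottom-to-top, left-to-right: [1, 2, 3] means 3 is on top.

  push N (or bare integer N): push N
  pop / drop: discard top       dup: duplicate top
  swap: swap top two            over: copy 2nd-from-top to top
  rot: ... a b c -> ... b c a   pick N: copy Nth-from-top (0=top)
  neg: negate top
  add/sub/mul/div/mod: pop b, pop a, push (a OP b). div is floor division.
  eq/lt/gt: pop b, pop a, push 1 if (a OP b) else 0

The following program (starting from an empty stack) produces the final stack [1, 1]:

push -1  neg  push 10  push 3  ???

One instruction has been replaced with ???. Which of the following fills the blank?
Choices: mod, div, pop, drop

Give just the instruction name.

Stack before ???: [1, 10, 3]
Stack after ???:  [1, 1]
Checking each choice:
  mod: MATCH
  div: produces [1, 3]
  pop: produces [1, 10]
  drop: produces [1, 10]


Answer: mod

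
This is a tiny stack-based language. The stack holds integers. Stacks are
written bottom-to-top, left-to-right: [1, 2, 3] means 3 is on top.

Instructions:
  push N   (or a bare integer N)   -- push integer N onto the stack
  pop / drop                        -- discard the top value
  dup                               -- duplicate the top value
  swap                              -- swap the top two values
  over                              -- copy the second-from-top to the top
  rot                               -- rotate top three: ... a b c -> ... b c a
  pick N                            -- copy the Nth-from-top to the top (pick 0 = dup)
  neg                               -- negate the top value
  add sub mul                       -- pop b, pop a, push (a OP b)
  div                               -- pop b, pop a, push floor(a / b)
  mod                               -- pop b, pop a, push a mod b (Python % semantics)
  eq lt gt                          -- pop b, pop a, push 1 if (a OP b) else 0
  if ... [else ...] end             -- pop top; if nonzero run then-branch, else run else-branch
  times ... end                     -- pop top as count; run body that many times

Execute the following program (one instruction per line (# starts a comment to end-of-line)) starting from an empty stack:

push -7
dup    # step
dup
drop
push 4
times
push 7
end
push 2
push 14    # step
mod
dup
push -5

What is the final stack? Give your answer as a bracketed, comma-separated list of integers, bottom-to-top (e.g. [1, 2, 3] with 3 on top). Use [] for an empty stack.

After 'push -7': [-7]
After 'dup': [-7, -7]
After 'dup': [-7, -7, -7]
After 'drop': [-7, -7]
After 'push 4': [-7, -7, 4]
After 'times': [-7, -7]
After 'push 7': [-7, -7, 7]
After 'push 7': [-7, -7, 7, 7]
After 'push 7': [-7, -7, 7, 7, 7]
After 'push 7': [-7, -7, 7, 7, 7, 7]
After 'push 2': [-7, -7, 7, 7, 7, 7, 2]
After 'push 14': [-7, -7, 7, 7, 7, 7, 2, 14]
After 'mod': [-7, -7, 7, 7, 7, 7, 2]
After 'dup': [-7, -7, 7, 7, 7, 7, 2, 2]
After 'push -5': [-7, -7, 7, 7, 7, 7, 2, 2, -5]

Answer: [-7, -7, 7, 7, 7, 7, 2, 2, -5]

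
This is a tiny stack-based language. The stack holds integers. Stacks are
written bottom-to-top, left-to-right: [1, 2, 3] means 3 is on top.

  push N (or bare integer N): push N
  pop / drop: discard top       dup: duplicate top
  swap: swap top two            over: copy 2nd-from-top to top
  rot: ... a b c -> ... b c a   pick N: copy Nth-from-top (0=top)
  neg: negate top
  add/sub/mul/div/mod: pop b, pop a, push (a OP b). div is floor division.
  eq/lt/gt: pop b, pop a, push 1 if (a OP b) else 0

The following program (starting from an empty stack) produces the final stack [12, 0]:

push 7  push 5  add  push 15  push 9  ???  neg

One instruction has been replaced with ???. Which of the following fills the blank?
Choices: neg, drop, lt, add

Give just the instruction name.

Stack before ???: [12, 15, 9]
Stack after ???:  [12, 0]
Checking each choice:
  neg: produces [12, 15, 9]
  drop: produces [12, -15]
  lt: MATCH
  add: produces [12, -24]


Answer: lt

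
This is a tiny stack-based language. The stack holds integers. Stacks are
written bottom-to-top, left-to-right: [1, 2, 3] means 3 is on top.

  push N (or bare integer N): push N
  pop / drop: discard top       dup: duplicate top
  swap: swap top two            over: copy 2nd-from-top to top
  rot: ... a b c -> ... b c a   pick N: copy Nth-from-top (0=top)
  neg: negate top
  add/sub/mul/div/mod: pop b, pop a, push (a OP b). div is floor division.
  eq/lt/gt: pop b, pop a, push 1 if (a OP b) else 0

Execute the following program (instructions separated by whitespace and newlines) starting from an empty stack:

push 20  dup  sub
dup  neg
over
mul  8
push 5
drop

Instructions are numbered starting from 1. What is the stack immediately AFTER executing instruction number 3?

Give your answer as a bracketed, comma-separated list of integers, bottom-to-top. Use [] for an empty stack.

Answer: [0]

Derivation:
Step 1 ('push 20'): [20]
Step 2 ('dup'): [20, 20]
Step 3 ('sub'): [0]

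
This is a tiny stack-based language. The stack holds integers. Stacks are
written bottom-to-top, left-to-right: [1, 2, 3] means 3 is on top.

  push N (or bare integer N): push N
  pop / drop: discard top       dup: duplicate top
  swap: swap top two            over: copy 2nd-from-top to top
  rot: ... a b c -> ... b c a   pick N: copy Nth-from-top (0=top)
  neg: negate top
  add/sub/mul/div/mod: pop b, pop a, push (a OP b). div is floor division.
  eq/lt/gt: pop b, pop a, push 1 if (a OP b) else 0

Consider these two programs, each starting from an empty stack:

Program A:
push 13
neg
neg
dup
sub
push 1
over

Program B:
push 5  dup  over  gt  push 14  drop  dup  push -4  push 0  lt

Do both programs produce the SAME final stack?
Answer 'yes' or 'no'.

Answer: no

Derivation:
Program A trace:
  After 'push 13': [13]
  After 'neg': [-13]
  After 'neg': [13]
  After 'dup': [13, 13]
  After 'sub': [0]
  After 'push 1': [0, 1]
  After 'over': [0, 1, 0]
Program A final stack: [0, 1, 0]

Program B trace:
  After 'push 5': [5]
  After 'dup': [5, 5]
  After 'over': [5, 5, 5]
  After 'gt': [5, 0]
  After 'push 14': [5, 0, 14]
  After 'drop': [5, 0]
  After 'dup': [5, 0, 0]
  After 'push -4': [5, 0, 0, -4]
  After 'push 0': [5, 0, 0, -4, 0]
  After 'lt': [5, 0, 0, 1]
Program B final stack: [5, 0, 0, 1]
Same: no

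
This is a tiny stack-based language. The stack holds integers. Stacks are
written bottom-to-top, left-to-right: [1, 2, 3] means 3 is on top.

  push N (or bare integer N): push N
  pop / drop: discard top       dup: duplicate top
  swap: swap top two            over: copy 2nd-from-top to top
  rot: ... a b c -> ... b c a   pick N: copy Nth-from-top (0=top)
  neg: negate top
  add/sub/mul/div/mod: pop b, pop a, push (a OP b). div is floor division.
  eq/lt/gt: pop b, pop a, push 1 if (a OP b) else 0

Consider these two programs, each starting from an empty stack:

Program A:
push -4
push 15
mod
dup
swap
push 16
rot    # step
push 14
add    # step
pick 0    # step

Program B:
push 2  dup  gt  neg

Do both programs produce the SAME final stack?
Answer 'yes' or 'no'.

Answer: no

Derivation:
Program A trace:
  After 'push -4': [-4]
  After 'push 15': [-4, 15]
  After 'mod': [11]
  After 'dup': [11, 11]
  After 'swap': [11, 11]
  After 'push 16': [11, 11, 16]
  After 'rot': [11, 16, 11]
  After 'push 14': [11, 16, 11, 14]
  After 'add': [11, 16, 25]
  After 'pick 0': [11, 16, 25, 25]
Program A final stack: [11, 16, 25, 25]

Program B trace:
  After 'push 2': [2]
  After 'dup': [2, 2]
  After 'gt': [0]
  After 'neg': [0]
Program B final stack: [0]
Same: no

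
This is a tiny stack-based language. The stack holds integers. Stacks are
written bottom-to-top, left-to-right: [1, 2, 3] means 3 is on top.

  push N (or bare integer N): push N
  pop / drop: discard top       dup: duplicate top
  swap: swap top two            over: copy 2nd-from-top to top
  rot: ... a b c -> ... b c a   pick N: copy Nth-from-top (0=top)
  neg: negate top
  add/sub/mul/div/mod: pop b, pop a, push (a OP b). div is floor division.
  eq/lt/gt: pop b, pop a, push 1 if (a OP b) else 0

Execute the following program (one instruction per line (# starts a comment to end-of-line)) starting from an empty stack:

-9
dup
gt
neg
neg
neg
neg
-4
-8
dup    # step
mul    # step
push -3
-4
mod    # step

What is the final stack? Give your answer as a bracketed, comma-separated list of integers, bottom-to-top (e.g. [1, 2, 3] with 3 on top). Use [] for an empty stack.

Answer: [0, -4, 64, -3]

Derivation:
After 'push -9': [-9]
After 'dup': [-9, -9]
After 'gt': [0]
After 'neg': [0]
After 'neg': [0]
After 'neg': [0]
After 'neg': [0]
After 'push -4': [0, -4]
After 'push -8': [0, -4, -8]
After 'dup': [0, -4, -8, -8]
After 'mul': [0, -4, 64]
After 'push -3': [0, -4, 64, -3]
After 'push -4': [0, -4, 64, -3, -4]
After 'mod': [0, -4, 64, -3]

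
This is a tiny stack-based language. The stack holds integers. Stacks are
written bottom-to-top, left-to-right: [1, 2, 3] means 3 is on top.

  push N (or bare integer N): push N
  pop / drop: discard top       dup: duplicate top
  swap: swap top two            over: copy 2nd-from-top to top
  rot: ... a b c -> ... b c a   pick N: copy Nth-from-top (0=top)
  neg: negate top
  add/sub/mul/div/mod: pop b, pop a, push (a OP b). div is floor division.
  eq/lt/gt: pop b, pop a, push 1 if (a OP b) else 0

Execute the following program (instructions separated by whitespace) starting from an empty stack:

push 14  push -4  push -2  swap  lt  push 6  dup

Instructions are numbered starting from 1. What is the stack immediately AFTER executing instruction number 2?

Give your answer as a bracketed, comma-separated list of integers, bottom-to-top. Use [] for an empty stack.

Answer: [14, -4]

Derivation:
Step 1 ('push 14'): [14]
Step 2 ('push -4'): [14, -4]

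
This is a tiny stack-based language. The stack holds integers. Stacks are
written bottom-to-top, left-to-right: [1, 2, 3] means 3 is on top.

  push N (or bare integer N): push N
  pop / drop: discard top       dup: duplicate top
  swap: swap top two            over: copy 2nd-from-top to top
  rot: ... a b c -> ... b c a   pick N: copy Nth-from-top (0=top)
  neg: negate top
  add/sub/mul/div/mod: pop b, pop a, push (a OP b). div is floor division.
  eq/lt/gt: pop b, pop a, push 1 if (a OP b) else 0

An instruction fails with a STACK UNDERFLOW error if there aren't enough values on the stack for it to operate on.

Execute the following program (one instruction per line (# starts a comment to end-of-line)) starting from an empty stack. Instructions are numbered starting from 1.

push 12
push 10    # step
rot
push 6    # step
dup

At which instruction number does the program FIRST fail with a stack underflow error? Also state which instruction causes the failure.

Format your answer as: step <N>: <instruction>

Answer: step 3: rot

Derivation:
Step 1 ('push 12'): stack = [12], depth = 1
Step 2 ('push 10'): stack = [12, 10], depth = 2
Step 3 ('rot'): needs 3 value(s) but depth is 2 — STACK UNDERFLOW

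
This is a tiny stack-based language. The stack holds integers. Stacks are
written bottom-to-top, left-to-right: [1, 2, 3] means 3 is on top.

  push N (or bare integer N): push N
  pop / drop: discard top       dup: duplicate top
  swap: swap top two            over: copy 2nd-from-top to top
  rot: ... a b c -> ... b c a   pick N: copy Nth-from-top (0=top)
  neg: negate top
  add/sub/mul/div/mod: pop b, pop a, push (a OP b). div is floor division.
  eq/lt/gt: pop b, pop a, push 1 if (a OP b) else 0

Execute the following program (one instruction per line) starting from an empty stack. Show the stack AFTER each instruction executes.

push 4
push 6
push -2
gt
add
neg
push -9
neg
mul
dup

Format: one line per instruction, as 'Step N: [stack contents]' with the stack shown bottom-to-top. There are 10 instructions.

Step 1: [4]
Step 2: [4, 6]
Step 3: [4, 6, -2]
Step 4: [4, 1]
Step 5: [5]
Step 6: [-5]
Step 7: [-5, -9]
Step 8: [-5, 9]
Step 9: [-45]
Step 10: [-45, -45]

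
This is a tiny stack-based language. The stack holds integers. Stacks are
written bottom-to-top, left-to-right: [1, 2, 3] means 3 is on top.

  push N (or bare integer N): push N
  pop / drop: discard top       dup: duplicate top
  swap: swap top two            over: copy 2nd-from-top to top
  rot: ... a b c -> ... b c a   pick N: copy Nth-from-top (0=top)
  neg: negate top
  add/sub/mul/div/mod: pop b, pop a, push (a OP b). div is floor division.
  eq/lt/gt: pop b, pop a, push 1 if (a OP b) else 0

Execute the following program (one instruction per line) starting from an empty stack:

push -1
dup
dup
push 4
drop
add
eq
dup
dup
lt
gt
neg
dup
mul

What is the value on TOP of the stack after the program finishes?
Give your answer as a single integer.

After 'push -1': [-1]
After 'dup': [-1, -1]
After 'dup': [-1, -1, -1]
After 'push 4': [-1, -1, -1, 4]
After 'drop': [-1, -1, -1]
After 'add': [-1, -2]
After 'eq': [0]
After 'dup': [0, 0]
After 'dup': [0, 0, 0]
After 'lt': [0, 0]
After 'gt': [0]
After 'neg': [0]
After 'dup': [0, 0]
After 'mul': [0]

Answer: 0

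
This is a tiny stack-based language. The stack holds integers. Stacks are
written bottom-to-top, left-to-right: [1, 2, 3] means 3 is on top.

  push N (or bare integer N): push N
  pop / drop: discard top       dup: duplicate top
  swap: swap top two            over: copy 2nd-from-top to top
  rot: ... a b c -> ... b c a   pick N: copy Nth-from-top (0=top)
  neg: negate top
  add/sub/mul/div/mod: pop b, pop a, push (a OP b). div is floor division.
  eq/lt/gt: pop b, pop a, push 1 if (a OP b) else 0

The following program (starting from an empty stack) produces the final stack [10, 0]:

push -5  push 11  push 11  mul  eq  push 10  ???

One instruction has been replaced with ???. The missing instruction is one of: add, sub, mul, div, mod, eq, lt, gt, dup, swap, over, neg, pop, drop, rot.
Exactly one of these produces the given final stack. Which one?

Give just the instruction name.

Answer: swap

Derivation:
Stack before ???: [0, 10]
Stack after ???:  [10, 0]
The instruction that transforms [0, 10] -> [10, 0] is: swap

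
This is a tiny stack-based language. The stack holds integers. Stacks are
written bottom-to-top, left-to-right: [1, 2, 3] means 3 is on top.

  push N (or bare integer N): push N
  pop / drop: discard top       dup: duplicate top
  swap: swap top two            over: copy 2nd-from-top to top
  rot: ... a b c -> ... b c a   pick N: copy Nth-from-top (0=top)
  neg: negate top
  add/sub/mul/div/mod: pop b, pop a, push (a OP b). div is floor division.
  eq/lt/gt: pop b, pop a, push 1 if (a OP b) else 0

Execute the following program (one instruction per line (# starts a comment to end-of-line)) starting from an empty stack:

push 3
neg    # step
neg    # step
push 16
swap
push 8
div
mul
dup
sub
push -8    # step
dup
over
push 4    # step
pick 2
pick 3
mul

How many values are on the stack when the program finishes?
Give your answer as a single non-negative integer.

Answer: 6

Derivation:
After 'push 3': stack = [3] (depth 1)
After 'neg': stack = [-3] (depth 1)
After 'neg': stack = [3] (depth 1)
After 'push 16': stack = [3, 16] (depth 2)
After 'swap': stack = [16, 3] (depth 2)
After 'push 8': stack = [16, 3, 8] (depth 3)
After 'div': stack = [16, 0] (depth 2)
After 'mul': stack = [0] (depth 1)
After 'dup': stack = [0, 0] (depth 2)
After 'sub': stack = [0] (depth 1)
After 'push -8': stack = [0, -8] (depth 2)
After 'dup': stack = [0, -8, -8] (depth 3)
After 'over': stack = [0, -8, -8, -8] (depth 4)
After 'push 4': stack = [0, -8, -8, -8, 4] (depth 5)
After 'pick 2': stack = [0, -8, -8, -8, 4, -8] (depth 6)
After 'pick 3': stack = [0, -8, -8, -8, 4, -8, -8] (depth 7)
After 'mul': stack = [0, -8, -8, -8, 4, 64] (depth 6)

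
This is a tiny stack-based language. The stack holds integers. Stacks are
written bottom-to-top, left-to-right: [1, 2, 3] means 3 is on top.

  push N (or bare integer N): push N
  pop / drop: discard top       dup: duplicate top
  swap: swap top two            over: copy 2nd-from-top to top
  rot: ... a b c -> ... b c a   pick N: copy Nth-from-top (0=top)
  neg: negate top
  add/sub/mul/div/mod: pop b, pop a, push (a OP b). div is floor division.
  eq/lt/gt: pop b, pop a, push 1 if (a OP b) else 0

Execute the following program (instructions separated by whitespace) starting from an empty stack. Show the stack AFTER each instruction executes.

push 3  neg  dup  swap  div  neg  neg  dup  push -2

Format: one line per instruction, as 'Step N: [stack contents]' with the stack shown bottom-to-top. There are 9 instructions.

Step 1: [3]
Step 2: [-3]
Step 3: [-3, -3]
Step 4: [-3, -3]
Step 5: [1]
Step 6: [-1]
Step 7: [1]
Step 8: [1, 1]
Step 9: [1, 1, -2]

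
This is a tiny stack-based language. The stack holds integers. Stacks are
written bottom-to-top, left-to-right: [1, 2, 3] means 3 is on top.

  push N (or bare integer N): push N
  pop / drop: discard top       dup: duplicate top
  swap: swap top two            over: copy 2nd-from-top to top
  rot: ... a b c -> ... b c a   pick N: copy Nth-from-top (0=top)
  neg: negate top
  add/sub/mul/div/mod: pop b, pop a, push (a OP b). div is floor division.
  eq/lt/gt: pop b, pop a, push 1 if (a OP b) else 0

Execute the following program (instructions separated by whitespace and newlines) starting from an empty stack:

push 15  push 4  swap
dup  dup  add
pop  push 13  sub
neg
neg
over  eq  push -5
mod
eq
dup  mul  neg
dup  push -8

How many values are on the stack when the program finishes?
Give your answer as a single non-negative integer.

Answer: 3

Derivation:
After 'push 15': stack = [15] (depth 1)
After 'push 4': stack = [15, 4] (depth 2)
After 'swap': stack = [4, 15] (depth 2)
After 'dup': stack = [4, 15, 15] (depth 3)
After 'dup': stack = [4, 15, 15, 15] (depth 4)
After 'add': stack = [4, 15, 30] (depth 3)
After 'pop': stack = [4, 15] (depth 2)
After 'push 13': stack = [4, 15, 13] (depth 3)
After 'sub': stack = [4, 2] (depth 2)
After 'neg': stack = [4, -2] (depth 2)
  ...
After 'over': stack = [4, 2, 4] (depth 3)
After 'eq': stack = [4, 0] (depth 2)
After 'push -5': stack = [4, 0, -5] (depth 3)
After 'mod': stack = [4, 0] (depth 2)
After 'eq': stack = [0] (depth 1)
After 'dup': stack = [0, 0] (depth 2)
After 'mul': stack = [0] (depth 1)
After 'neg': stack = [0] (depth 1)
After 'dup': stack = [0, 0] (depth 2)
After 'push -8': stack = [0, 0, -8] (depth 3)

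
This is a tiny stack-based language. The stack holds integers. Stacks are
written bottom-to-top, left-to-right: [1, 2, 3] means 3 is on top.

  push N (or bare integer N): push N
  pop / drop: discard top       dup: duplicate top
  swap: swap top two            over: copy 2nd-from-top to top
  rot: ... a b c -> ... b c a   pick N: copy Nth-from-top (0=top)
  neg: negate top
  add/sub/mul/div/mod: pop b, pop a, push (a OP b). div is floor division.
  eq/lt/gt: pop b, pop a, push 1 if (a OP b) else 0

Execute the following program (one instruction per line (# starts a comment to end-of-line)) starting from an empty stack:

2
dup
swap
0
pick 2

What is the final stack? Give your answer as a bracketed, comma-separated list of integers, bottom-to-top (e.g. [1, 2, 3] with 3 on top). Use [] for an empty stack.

Answer: [2, 2, 0, 2]

Derivation:
After 'push 2': [2]
After 'dup': [2, 2]
After 'swap': [2, 2]
After 'push 0': [2, 2, 0]
After 'pick 2': [2, 2, 0, 2]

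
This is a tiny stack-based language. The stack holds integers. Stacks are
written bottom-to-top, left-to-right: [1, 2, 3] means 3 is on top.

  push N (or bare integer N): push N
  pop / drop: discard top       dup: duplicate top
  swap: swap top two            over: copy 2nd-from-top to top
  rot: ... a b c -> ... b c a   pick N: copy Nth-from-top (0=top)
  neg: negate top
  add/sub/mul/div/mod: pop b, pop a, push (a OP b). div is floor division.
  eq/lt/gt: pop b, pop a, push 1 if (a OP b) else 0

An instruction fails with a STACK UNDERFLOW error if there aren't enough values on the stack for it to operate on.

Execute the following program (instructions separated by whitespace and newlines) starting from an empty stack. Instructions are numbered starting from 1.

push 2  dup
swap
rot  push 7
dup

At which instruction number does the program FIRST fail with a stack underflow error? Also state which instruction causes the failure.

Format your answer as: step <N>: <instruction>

Step 1 ('push 2'): stack = [2], depth = 1
Step 2 ('dup'): stack = [2, 2], depth = 2
Step 3 ('swap'): stack = [2, 2], depth = 2
Step 4 ('rot'): needs 3 value(s) but depth is 2 — STACK UNDERFLOW

Answer: step 4: rot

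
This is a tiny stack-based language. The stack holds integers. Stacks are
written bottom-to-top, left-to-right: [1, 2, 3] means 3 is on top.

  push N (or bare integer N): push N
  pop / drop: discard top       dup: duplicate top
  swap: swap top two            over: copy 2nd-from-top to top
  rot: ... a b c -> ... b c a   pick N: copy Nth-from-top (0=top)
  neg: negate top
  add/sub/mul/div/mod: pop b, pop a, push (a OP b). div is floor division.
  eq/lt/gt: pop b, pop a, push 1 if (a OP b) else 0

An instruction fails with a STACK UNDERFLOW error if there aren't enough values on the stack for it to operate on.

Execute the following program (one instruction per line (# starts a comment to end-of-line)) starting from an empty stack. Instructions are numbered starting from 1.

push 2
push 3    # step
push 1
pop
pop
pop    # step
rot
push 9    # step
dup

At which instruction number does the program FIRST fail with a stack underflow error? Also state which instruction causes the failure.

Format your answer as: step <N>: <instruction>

Answer: step 7: rot

Derivation:
Step 1 ('push 2'): stack = [2], depth = 1
Step 2 ('push 3'): stack = [2, 3], depth = 2
Step 3 ('push 1'): stack = [2, 3, 1], depth = 3
Step 4 ('pop'): stack = [2, 3], depth = 2
Step 5 ('pop'): stack = [2], depth = 1
Step 6 ('pop'): stack = [], depth = 0
Step 7 ('rot'): needs 3 value(s) but depth is 0 — STACK UNDERFLOW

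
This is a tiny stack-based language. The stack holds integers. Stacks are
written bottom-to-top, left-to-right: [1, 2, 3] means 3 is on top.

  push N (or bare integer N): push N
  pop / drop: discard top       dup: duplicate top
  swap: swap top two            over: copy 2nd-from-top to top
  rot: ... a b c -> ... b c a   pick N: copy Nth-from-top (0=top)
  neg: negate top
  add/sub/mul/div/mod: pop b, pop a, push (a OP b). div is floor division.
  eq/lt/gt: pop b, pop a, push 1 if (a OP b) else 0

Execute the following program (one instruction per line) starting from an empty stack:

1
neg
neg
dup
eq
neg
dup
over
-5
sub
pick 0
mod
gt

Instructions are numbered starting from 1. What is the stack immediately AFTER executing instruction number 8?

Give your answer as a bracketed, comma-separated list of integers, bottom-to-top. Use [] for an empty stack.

Step 1 ('1'): [1]
Step 2 ('neg'): [-1]
Step 3 ('neg'): [1]
Step 4 ('dup'): [1, 1]
Step 5 ('eq'): [1]
Step 6 ('neg'): [-1]
Step 7 ('dup'): [-1, -1]
Step 8 ('over'): [-1, -1, -1]

Answer: [-1, -1, -1]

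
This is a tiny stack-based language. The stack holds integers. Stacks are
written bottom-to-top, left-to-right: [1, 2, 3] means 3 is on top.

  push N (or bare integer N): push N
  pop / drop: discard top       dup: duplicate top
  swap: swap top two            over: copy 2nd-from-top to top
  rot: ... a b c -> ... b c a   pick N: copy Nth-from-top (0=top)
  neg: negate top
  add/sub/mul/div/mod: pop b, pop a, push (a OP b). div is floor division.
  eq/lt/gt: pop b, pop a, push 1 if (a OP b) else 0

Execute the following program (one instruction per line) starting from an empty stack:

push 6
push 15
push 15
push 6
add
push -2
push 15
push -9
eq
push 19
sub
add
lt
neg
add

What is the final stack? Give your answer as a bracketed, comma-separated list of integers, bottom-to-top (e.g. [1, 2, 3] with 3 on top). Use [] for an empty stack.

After 'push 6': [6]
After 'push 15': [6, 15]
After 'push 15': [6, 15, 15]
After 'push 6': [6, 15, 15, 6]
After 'add': [6, 15, 21]
After 'push -2': [6, 15, 21, -2]
After 'push 15': [6, 15, 21, -2, 15]
After 'push -9': [6, 15, 21, -2, 15, -9]
After 'eq': [6, 15, 21, -2, 0]
After 'push 19': [6, 15, 21, -2, 0, 19]
After 'sub': [6, 15, 21, -2, -19]
After 'add': [6, 15, 21, -21]
After 'lt': [6, 15, 0]
After 'neg': [6, 15, 0]
After 'add': [6, 15]

Answer: [6, 15]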